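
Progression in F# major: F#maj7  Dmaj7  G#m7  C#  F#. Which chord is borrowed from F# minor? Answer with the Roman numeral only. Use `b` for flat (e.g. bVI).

F# major has the diatonic set F#, G#m, A#m, B, C#, D#m, E#dim. F#maj7, G#m7, C# and F# are all diatonic. Dmaj7 (D–F#–A–C#) doesn't fit — on degree 6 F# major would have D#m (vi). Dmaj7 is the degree-6 chord of F# minor, so it is the borrowed bVImaj7.

bVImaj7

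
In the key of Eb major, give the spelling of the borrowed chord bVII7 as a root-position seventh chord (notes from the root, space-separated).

bVII7 is built on the lowered scale degree 7. In Eb major degree 7 is D; lowered it becomes Db. In Eb minor the chord on Db is Db–F–Ab–Cb.

Db F Ab Cb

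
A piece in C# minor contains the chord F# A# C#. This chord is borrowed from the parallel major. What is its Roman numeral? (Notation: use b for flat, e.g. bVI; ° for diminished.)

IV

F# is scale degree 4 in C# minor. Diatonically C# minor has F#m (iv) on that degree; F#–A#–C# is instead the major chord native to C# major, so it takes the label IV.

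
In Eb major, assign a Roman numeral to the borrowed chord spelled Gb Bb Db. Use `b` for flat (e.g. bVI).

bIII

The root Gb is the lowered 3rd scale degree — diatonically Eb major has G there. Diatonically Eb major has Gm (iii) on that degree; Gb–Bb–Db is instead the major chord native to Eb minor, so it takes the label bIII.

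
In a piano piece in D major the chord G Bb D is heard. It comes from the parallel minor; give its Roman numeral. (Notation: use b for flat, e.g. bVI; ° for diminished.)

iv

The root G is the diatonic 4th degree of D major; the borrowing shows in the chord quality. G–Bb–D is a minor chord — the form found in D minor, not the diatonic IV (G). Borrowed into D major it is written iv.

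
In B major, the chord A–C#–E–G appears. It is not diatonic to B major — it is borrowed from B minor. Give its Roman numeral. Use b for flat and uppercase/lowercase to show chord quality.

bVII7

In B major scale degree 7 is A#; A is its lowered form, from B minor. The diatonic chord on degree 7 would be A#dim (vii°), but A–C#–E–G is the dominant-seventh chord from B minor. As a borrowed chord it is labeled bVII7.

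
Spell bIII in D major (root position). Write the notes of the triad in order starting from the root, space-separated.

F A C

The root of bIII is the lowered 3rd degree: F# becomes F. Building the major chord from the parallel minor on F: F–A–C.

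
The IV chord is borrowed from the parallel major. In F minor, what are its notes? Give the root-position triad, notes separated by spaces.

IV is built on scale degree 4, which is Bb in both F minor and its parallel. Building the major chord from the parallel major on Bb: Bb–D–F.

Bb D F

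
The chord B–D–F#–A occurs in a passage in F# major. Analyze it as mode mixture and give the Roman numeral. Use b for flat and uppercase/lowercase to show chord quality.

iv7

B is scale degree 4 in F# major. The diatonic chord on degree 4 would be B (IV), but B–D–F#–A is the minor-seventh chord from F# minor. As a borrowed chord it is labeled iv7.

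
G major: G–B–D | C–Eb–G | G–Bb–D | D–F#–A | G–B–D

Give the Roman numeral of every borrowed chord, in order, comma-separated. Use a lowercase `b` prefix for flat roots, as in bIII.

iv, i

The diatonic triads in G major are G, Am, Bm, C, D, Em, F#dim. Of the given chords, G–B–D = G and D–F#–A = D are diatonic. But C–Eb–G is foreign: the diatonic IV on degree 4 is C, whereas Cm comes from G minor. It is labeled iv. But G–Bb–D is foreign: the diatonic I on degree 1 is G, whereas Gm comes from G minor. It is labeled i.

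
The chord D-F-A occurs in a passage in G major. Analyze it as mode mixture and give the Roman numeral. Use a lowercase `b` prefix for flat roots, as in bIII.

v

The root D is the diatonic 5th degree of G major; the borrowing shows in the chord quality. Diatonically G major has D (V) on that degree; D–F–A is instead the minor chord native to G minor, so it takes the label v.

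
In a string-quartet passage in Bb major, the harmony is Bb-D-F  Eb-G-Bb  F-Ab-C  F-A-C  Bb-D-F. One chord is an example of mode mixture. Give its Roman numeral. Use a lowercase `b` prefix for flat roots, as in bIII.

The diatonic triads in Bb major are Bb, Cm, Dm, Eb, F, Gm, Adim. Of the given chords, Bb–D–F = Bb, Eb–G–Bb = Eb and F–A–C = F are diatonic. F–Ab–C doesn't fit — on degree 5 Bb major would have F (V). Fm is the degree-5 chord of Bb minor, so it is the borrowed v.

v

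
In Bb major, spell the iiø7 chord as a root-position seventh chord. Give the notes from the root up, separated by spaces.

iiø7 is built on scale degree 2, which is C in both Bb major and its parallel. In Bb minor the chord on C is C–Eb–Gb–Bb.

C Eb Gb Bb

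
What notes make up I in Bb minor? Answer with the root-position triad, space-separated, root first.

Bb D F

I is built on scale degree 1, which is Bb in both Bb minor and its parallel. Building the major chord from the parallel major on Bb: Bb–D–F.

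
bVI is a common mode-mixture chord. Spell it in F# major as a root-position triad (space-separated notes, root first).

D F# A

Scale degree 6 in F# major is D#. bVI uses the lowered form, D, taken from F# minor. Stacking thirds in F# minor on D gives D–F#–A.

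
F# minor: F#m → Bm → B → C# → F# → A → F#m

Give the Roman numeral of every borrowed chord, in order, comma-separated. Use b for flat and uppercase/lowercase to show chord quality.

IV, I

F# minor has the diatonic set F#m, G#dim, A, Bm, C#, D, E (with V from harmonic minor). F#m, Bm, C# and A are all diatonic. B (B–D#–F#) is not: scale degree 4 in F# minor carries Bm (iv). In F# major the chord on that degree is B, so here it functions as IV, borrowed from the parallel major. F# (F#–A#–C#) is not: scale degree 1 in F# minor carries F#m (i). In F# major the chord on that degree is F#, so here it functions as I, borrowed from the parallel major.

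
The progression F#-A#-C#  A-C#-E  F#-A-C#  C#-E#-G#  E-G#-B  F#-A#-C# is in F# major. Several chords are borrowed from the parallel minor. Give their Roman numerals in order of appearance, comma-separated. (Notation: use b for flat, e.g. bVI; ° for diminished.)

bIII, i, bVII

F# major has the diatonic set F#, G#m, A#m, B, C#, D#m, E#dim. Of the given chords, F#–A#–C# = F# and C#–E#–G# = C# are diatonic. A–C#–E is not: scale degree 3 in F# major carries A#m (iii). In F# minor the chord on that degree is A, so here it functions as bIII, borrowed from the parallel minor. But F#–A–C# is foreign: the diatonic I on degree 1 is F#, whereas F#m comes from F# minor. It is labeled i. But E–G#–B is foreign: the diatonic vii° on degree 7 is E#dim, whereas E comes from F# minor. It is labeled bVII.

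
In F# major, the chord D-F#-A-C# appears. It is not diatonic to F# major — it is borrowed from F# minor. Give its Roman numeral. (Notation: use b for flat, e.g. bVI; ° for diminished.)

bVImaj7

D is the lowered form of scale degree 6 in F# major (the diatonic degree 6 is D#). D–F#–A–C# is a major-seventh chord — the form found in F# minor, not the diatonic vi (D#m). Borrowed into F# major it is written bVImaj7.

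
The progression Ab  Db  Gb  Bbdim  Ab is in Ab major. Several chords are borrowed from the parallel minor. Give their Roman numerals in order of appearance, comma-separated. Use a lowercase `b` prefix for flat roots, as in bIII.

The diatonic triads in Ab major are Ab, Bbm, Cm, Db, Eb, Fm, Gdim. Of the given chords, Ab and Db are diatonic. But Gb (Gb–Bb–Db) is foreign: the diatonic vii° on degree 7 is Gdim, whereas Gb comes from Ab minor. It is labeled bVII. Bbdim (Bb–Db–Fb) doesn't fit — on degree 2 Ab major would have Bbm (ii). Bbdim is the degree-2 chord of Ab minor, so it is the borrowed ii°.

bVII, ii°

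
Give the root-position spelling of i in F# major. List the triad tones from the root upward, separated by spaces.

F# A C#

The root, F#, is scale degree 1 — the same note in F# major and F# minor; only the chord quality changes. Stacking thirds in F# minor on F# gives F#–A–C#.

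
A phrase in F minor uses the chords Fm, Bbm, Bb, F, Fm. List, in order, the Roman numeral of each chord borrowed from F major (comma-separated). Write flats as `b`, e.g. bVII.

F minor has the diatonic set Fm, Gdim, Ab, Bbm, C, Db, Eb (with V from harmonic minor). Of the given chords, Fm and Bbm are diatonic. Bb (Bb–D–F) doesn't fit — on degree 4 F minor would have Bbm (iv). Bb is the degree-4 chord of F major, so it is the borrowed IV. But F (F–A–C) is foreign: the diatonic i on degree 1 is Fm, whereas F comes from F major. It is labeled I.

IV, I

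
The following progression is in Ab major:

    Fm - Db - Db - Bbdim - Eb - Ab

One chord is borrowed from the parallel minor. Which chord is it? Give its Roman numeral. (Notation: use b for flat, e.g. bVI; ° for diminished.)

ii°

Ab major has the diatonic set Ab, Bbm, Cm, Db, Eb, Fm, Gdim. Of the given chords, Fm, Db, Eb and Ab are diatonic. Bbdim (Bb–Db–Fb) is not: scale degree 2 in Ab major carries Bbm (ii). In Ab minor the chord on that degree is Bbdim, so here it functions as ii°, borrowed from the parallel minor.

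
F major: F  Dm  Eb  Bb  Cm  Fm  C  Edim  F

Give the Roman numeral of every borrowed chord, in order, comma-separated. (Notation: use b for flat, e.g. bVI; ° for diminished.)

F major has the diatonic set F, Gm, Am, Bb, C, Dm, Edim. F, Dm, Bb, C and Edim are all diatonic. But Eb (Eb–G–Bb) is foreign: the diatonic vii° on degree 7 is Edim, whereas Eb comes from F minor. It is labeled bVII. But Cm (C–Eb–G) is foreign: the diatonic V on degree 5 is C, whereas Cm comes from F minor. It is labeled v. Fm (F–Ab–C) doesn't fit — on degree 1 F major would have F (I). Fm is the degree-1 chord of F minor, so it is the borrowed i.

bVII, v, i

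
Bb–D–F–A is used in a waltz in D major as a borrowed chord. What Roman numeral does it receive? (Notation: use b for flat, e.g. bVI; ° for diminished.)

bVImaj7

The root Bb is the lowered 6th scale degree — diatonically D major has B there. The diatonic chord on degree 6 would be Bm (vi), but Bb–D–F–A is the major-seventh chord from D minor. As a borrowed chord it is labeled bVImaj7.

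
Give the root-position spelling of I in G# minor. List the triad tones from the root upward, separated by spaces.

The root, G#, is scale degree 1 — the same note in G# minor and G# major; only the chord quality changes. Building the major chord from the parallel major on G#: G#–B#–D#.

G# B# D#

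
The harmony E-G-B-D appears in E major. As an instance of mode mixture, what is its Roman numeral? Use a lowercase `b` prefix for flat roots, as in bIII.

The root E is the diatonic 1st degree of E major; the borrowing shows in the chord quality. The diatonic chord on degree 1 would be E (I), but E–G–B–D is the minor-seventh chord from E minor. As a borrowed chord it is labeled i7.

i7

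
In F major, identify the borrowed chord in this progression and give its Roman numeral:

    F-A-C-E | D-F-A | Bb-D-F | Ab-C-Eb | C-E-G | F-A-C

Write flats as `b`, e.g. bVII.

F major has the diatonic set F, Gm, Am, Bb, C, Dm, Edim. F–A–C–E = Fmaj7, D–F–A = Dm, Bb–D–F = Bb, C–E–G = C and F–A–C = F all belong to that set. Ab–C–Eb is not: scale degree 3 in F major carries Am (iii). In F minor the chord on that degree is Ab, so here it functions as bIII, borrowed from the parallel minor.

bIII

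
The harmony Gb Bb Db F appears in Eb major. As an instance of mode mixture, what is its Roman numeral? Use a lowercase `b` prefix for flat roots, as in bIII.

The root Gb is the lowered 3rd scale degree — diatonically Eb major has G there. The diatonic chord on degree 3 would be Gm (iii), but Gb–Bb–Db–F is the major-seventh chord from Eb minor. As a borrowed chord it is labeled bIIImaj7.

bIIImaj7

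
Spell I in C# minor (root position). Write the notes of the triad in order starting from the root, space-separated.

I is built on scale degree 1, which is C# in both C# minor and its parallel. In C# major the chord on C# is C#–E#–G#.

C# E# G#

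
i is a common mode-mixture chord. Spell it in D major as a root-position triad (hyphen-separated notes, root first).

The root, D, is scale degree 1 — the same note in D major and D minor; only the chord quality changes. Building the minor chord from the parallel minor on D: D–F–A.

D-F-A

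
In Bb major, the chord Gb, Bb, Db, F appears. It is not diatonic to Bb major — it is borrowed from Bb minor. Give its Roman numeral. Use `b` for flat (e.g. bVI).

bVImaj7

The root Gb is the lowered 6th scale degree — diatonically Bb major has G there. Diatonically Bb major has Gm (vi) on that degree; Gb–Bb–Db–F is instead the major-seventh chord native to Bb minor, so it takes the label bVImaj7.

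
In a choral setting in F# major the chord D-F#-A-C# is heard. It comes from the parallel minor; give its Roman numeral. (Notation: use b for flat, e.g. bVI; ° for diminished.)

D is the lowered form of scale degree 6 in F# major (the diatonic degree 6 is D#). Diatonically F# major has D#m (vi) on that degree; D–F#–A–C# is instead the major-seventh chord native to F# minor, so it takes the label bVImaj7.

bVImaj7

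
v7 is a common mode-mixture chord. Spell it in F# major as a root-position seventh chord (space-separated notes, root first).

The root, C#, is scale degree 5 — the same note in F# major and F# minor; only the chord quality changes. In F# minor the chord on C# is C#–E–G#–B.

C# E G# B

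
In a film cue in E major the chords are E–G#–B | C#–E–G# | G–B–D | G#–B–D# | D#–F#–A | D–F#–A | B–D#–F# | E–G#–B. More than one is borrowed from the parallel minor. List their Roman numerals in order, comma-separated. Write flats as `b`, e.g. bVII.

bIII, bVII

In E major the diatonic chords are E, F#m, G#m, A, B, C#m, D#dim. Of the given chords, E–G#–B = E, C#–E–G# = C#m, G#–B–D# = G#m, D#–F#–A = D#dim and B–D#–F# = B are diatonic. G–B–D is not: scale degree 3 in E major carries G#m (iii). In E minor the chord on that degree is G, so here it functions as bIII, borrowed from the parallel minor. D–F#–A is not: scale degree 7 in E major carries D#dim (vii°). In E minor the chord on that degree is D, so here it functions as bVII, borrowed from the parallel minor.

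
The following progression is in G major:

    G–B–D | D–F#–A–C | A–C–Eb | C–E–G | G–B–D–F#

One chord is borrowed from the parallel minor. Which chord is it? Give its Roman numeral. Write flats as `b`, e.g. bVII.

ii°

G major has the diatonic set G, Am, Bm, C, D, Em, F#dim. G–B–D = G, D–F#–A–C = D7, C–E–G = C and G–B–D–F# = Gmaj7 all belong to that set. But A–C–Eb is foreign: the diatonic ii on degree 2 is Am, whereas Adim comes from G minor. It is labeled ii°.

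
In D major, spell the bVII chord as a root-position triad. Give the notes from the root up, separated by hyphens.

The root of bVII is the lowered 7th degree: C# becomes C. Stacking thirds in D minor on C gives C–E–G.

C-E-G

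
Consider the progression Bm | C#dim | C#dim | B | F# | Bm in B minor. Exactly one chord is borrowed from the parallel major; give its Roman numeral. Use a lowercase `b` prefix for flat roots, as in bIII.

I

The diatonic triads in B minor (with V from harmonic minor) are Bm, C#dim, D, Em, F#, G, A. Bm, C#dim and F# are all diatonic. But B (B–D#–F#) is foreign: the diatonic i on degree 1 is Bm, whereas B comes from B major. It is labeled I.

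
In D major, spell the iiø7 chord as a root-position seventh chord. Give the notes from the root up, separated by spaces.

The root, E, is scale degree 2 — the same note in D major and D minor; only the chord quality changes. Stacking thirds in D minor on E gives E–G–Bb–D.

E G Bb D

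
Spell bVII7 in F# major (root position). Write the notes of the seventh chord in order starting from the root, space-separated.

Scale degree 7 in F# major is E#. bVII7 uses the lowered form, E, taken from F# minor. In F# minor the chord on E is E–G#–B–D.

E G# B D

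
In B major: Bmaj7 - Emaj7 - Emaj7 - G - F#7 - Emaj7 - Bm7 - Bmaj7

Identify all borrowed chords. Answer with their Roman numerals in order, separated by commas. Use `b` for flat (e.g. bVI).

The diatonic triads in B major are B, C#m, D#m, E, F#, G#m, A#dim. Bmaj7, Emaj7 and F#7 are all diatonic. G (G–B–D) doesn't fit — on degree 6 B major would have G#m (vi). G is the degree-6 chord of B minor, so it is the borrowed bVI. Bm7 (B–D–F#–A) is not: scale degree 1 in B major carries B (I). In B minor the chord on that degree is Bm7, so here it functions as i7, borrowed from the parallel minor.

bVI, i7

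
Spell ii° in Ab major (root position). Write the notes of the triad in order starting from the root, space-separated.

ii° is built on scale degree 2, which is Bb in both Ab major and its parallel. In Ab minor the chord on Bb is Bb–Db–Fb.

Bb Db Fb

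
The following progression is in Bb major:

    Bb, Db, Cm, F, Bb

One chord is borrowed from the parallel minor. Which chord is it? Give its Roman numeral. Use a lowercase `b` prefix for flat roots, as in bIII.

bIII

In Bb major the diatonic chords are Bb, Cm, Dm, Eb, F, Gm, Adim. Bb, Cm and F all belong to that set. But Db (Db–F–Ab) is foreign: the diatonic iii on degree 3 is Dm, whereas Db comes from Bb minor. It is labeled bIII.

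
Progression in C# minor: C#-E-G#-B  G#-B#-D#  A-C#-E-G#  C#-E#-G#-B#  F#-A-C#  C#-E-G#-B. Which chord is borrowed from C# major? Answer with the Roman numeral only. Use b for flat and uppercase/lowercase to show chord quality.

Imaj7

The diatonic triads in C# minor (with V from harmonic minor) are C#m, D#dim, E, F#m, G#, A, B. C#–E–G#–B = C#m7, G#–B#–D# = G#, A–C#–E–G# = Amaj7 and F#–A–C# = F#m all belong to that set. C#–E#–G#–B# doesn't fit — on degree 1 C# minor would have C#m (i). C#maj7 is the degree-1 chord of C# major, so it is the borrowed Imaj7.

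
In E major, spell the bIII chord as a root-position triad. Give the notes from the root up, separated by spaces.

G B D

The root of bIII is the lowered 3rd degree: G# becomes G. Building the major chord from the parallel minor on G: G–B–D.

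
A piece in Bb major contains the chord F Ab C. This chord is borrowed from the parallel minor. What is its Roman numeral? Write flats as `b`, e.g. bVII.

v

F is scale degree 5 in Bb major. F–Ab–C is a minor chord — the form found in Bb minor, not the diatonic V (F). Borrowed into Bb major it is written v.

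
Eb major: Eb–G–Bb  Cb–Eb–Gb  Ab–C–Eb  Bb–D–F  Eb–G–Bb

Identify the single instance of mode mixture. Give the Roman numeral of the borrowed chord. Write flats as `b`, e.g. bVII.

In Eb major the diatonic chords are Eb, Fm, Gm, Ab, Bb, Cm, Ddim. Eb–G–Bb = Eb, Ab–C–Eb = Ab and Bb–D–F = Bb all belong to that set. Cb–Eb–Gb doesn't fit — on degree 6 Eb major would have Cm (vi). Cb is the degree-6 chord of Eb minor, so it is the borrowed bVI.

bVI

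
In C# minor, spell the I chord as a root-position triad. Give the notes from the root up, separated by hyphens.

C#-E#-G#

The root, C#, is scale degree 1 — the same note in C# minor and C# major; only the chord quality changes. Building the major chord from the parallel major on C#: C#–E#–G#.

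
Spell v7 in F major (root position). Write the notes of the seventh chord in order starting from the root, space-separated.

C Eb G Bb

v7 is built on scale degree 5, which is C in both F major and its parallel. In F minor the chord on C is C–Eb–G–Bb.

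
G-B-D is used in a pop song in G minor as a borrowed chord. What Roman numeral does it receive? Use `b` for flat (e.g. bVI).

G is scale degree 1 in G minor. The diatonic chord on degree 1 would be Gm (i), but G–B–D is the major chord from G major. As a borrowed chord it is labeled I.

I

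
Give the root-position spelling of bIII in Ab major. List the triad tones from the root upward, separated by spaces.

Cb Eb Gb

Scale degree 3 in Ab major is C. bIII uses the lowered form, Cb, taken from Ab minor. In Ab minor the chord on Cb is Cb–Eb–Gb.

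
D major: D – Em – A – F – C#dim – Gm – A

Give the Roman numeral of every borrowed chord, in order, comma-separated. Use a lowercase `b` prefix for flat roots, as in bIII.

The diatonic triads in D major are D, Em, F#m, G, A, Bm, C#dim. D, Em, A and C#dim are all diatonic. F (F–A–C) doesn't fit — on degree 3 D major would have F#m (iii). F is the degree-3 chord of D minor, so it is the borrowed bIII. But Gm (G–Bb–D) is foreign: the diatonic IV on degree 4 is G, whereas Gm comes from D minor. It is labeled iv.

bIII, iv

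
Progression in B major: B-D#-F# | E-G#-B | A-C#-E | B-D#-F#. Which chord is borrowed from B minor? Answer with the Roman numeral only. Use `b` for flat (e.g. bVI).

bVII

In B major the diatonic chords are B, C#m, D#m, E, F#, G#m, A#dim. B–D#–F# = B and E–G#–B = E are both diatonic. A–C#–E doesn't fit — on degree 7 B major would have A#dim (vii°). A is the degree-7 chord of B minor, so it is the borrowed bVII.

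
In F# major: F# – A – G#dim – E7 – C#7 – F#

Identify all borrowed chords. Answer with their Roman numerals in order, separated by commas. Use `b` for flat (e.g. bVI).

F# major has the diatonic set F#, G#m, A#m, B, C#, D#m, E#dim. F# and C#7 are both diatonic. But A (A–C#–E) is foreign: the diatonic iii on degree 3 is A#m, whereas A comes from F# minor. It is labeled bIII. But G#dim (G#–B–D) is foreign: the diatonic ii on degree 2 is G#m, whereas G#dim comes from F# minor. It is labeled ii°. But E7 (E–G#–B–D) is foreign: the diatonic vii° on degree 7 is E#dim, whereas E7 comes from F# minor. It is labeled bVII7.

bIII, ii°, bVII7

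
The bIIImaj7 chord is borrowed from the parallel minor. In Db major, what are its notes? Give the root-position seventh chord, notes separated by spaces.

The root of bIIImaj7 is the lowered 3rd degree: F becomes Fb. Stacking thirds in Db minor on Fb gives Fb–Ab–Cb–Eb.

Fb Ab Cb Eb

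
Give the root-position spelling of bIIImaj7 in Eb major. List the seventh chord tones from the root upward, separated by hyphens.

Gb-Bb-Db-F

The root of bIIImaj7 is the lowered 3rd degree: G becomes Gb. In Eb minor the chord on Gb is Gb–Bb–Db–F.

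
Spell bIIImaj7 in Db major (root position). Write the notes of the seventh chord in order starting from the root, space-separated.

bIIImaj7 is built on the lowered scale degree 3. In Db major degree 3 is F; lowered it becomes Fb. Building the major-seventh chord from the parallel minor on Fb: Fb–Ab–Cb–Eb.

Fb Ab Cb Eb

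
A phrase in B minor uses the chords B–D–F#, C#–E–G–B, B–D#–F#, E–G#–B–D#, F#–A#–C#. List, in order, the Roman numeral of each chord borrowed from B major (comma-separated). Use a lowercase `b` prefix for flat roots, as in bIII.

I, IVmaj7

The diatonic triads in B minor (with V from harmonic minor) are Bm, C#dim, D, Em, F#, G, A. Of the given chords, B–D–F# = Bm, C#–E–G–B = C#m7b5 and F#–A#–C# = F# are diatonic. B–D#–F# is not: scale degree 1 in B minor carries Bm (i). In B major the chord on that degree is B, so here it functions as I, borrowed from the parallel major. E–G#–B–D# is not: scale degree 4 in B minor carries Em (iv). In B major the chord on that degree is Emaj7, so here it functions as IVmaj7, borrowed from the parallel major.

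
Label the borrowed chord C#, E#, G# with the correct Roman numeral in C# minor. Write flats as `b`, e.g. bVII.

The root C# is the diatonic 1st degree of C# minor; the borrowing shows in the chord quality. The diatonic chord on degree 1 would be C#m (i), but C#–E#–G# is the major chord from C# major. As a borrowed chord it is labeled I.

I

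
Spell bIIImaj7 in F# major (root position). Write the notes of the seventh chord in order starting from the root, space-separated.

The root of bIIImaj7 is the lowered 3rd degree: A# becomes A. Stacking thirds in F# minor on A gives A–C#–E–G#.

A C# E G#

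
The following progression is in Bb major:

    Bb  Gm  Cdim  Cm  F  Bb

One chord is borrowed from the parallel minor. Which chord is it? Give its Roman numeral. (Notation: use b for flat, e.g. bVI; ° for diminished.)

In Bb major the diatonic chords are Bb, Cm, Dm, Eb, F, Gm, Adim. Of the given chords, Bb, Gm, Cm and F are diatonic. But Cdim (C–Eb–Gb) is foreign: the diatonic ii on degree 2 is Cm, whereas Cdim comes from Bb minor. It is labeled ii°.

ii°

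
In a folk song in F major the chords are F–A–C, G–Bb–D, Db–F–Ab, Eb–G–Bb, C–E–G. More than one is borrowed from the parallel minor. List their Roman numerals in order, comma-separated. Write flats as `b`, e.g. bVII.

In F major the diatonic chords are F, Gm, Am, Bb, C, Dm, Edim. F–A–C = F, G–Bb–D = Gm and C–E–G = C all belong to that set. But Db–F–Ab is foreign: the diatonic vi on degree 6 is Dm, whereas Db comes from F minor. It is labeled bVI. Eb–G–Bb doesn't fit — on degree 7 F major would have Edim (vii°). Eb is the degree-7 chord of F minor, so it is the borrowed bVII.

bVI, bVII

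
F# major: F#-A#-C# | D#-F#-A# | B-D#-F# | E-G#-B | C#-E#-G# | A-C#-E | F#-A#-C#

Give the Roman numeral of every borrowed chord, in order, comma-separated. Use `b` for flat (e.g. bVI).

bVII, bIII

F# major has the diatonic set F#, G#m, A#m, B, C#, D#m, E#dim. F#–A#–C# = F#, D#–F#–A# = D#m, B–D#–F# = B and C#–E#–G# = C# are all diatonic. E–G#–B is not: scale degree 7 in F# major carries E#dim (vii°). In F# minor the chord on that degree is E, so here it functions as bVII, borrowed from the parallel minor. A–C#–E is not: scale degree 3 in F# major carries A#m (iii). In F# minor the chord on that degree is A, so here it functions as bIII, borrowed from the parallel minor.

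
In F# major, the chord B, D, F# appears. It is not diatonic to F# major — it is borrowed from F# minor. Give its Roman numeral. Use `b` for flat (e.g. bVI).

iv

B is scale degree 4 in F# major. B–D–F# is a minor chord — the form found in F# minor, not the diatonic IV (B). Borrowed into F# major it is written iv.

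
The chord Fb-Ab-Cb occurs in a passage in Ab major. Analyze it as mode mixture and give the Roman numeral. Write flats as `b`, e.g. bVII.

bVI

Fb is the lowered form of scale degree 6 in Ab major (the diatonic degree 6 is F). Diatonically Ab major has Fm (vi) on that degree; Fb–Ab–Cb is instead the major chord native to Ab minor, so it takes the label bVI.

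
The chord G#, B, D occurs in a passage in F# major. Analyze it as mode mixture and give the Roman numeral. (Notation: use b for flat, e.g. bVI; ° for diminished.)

The root G# is the diatonic 2nd degree of F# major; the borrowing shows in the chord quality. Diatonically F# major has G#m (ii) on that degree; G#–B–D is instead the diminished chord native to F# minor, so it takes the label ii°.

ii°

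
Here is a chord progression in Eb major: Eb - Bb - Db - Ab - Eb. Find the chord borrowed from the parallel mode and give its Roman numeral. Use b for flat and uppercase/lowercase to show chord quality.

The diatonic triads in Eb major are Eb, Fm, Gm, Ab, Bb, Cm, Ddim. Of the given chords, Eb, Bb and Ab are diatonic. But Db (Db–F–Ab) is foreign: the diatonic vii° on degree 7 is Ddim, whereas Db comes from Eb minor. It is labeled bVII.

bVII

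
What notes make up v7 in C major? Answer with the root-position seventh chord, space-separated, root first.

G Bb D F

The root, G, is scale degree 5 — the same note in C major and C minor; only the chord quality changes. Stacking thirds in C minor on G gives G–Bb–D–F.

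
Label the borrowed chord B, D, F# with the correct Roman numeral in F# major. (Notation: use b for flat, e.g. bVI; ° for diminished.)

iv

B is scale degree 4 in F# major. B–D–F# is a minor chord — the form found in F# minor, not the diatonic IV (B). Borrowed into F# major it is written iv.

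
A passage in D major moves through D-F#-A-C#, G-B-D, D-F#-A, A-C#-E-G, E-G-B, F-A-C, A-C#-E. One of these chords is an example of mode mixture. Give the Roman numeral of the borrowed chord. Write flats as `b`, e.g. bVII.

bIII

D major has the diatonic set D, Em, F#m, G, A, Bm, C#dim. D–F#–A–C# = Dmaj7, G–B–D = G, D–F#–A = D, A–C#–E–G = A7, E–G–B = Em and A–C#–E = A all belong to that set. F–A–C is not: scale degree 3 in D major carries F#m (iii). In D minor the chord on that degree is F, so here it functions as bIII, borrowed from the parallel minor.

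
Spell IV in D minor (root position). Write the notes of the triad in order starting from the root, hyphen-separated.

G-B-D

IV is built on scale degree 4, which is G in both D minor and its parallel. Building the major chord from the parallel major on G: G–B–D.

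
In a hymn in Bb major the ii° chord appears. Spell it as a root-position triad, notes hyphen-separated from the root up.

C-Eb-Gb

ii° is built on scale degree 2, which is C in both Bb major and its parallel. In Bb minor the chord on C is C–Eb–Gb.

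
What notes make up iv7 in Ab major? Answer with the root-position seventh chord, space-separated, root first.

The root, Db, is scale degree 4 — the same note in Ab major and Ab minor; only the chord quality changes. In Ab minor the chord on Db is Db–Fb–Ab–Cb.

Db Fb Ab Cb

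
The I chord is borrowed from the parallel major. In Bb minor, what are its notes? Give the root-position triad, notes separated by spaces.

I is built on scale degree 1, which is Bb in both Bb minor and its parallel. Stacking thirds in Bb major on Bb gives Bb–D–F.

Bb D F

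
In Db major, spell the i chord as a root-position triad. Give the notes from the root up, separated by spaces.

Db Fb Ab

i is built on scale degree 1, which is Db in both Db major and its parallel. Building the minor chord from the parallel minor on Db: Db–Fb–Ab.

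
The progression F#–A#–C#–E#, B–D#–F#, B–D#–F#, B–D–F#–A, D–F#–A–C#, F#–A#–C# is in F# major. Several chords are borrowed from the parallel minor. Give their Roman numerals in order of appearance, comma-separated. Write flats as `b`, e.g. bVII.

The diatonic triads in F# major are F#, G#m, A#m, B, C#, D#m, E#dim. F#–A#–C#–E# = F#maj7, B–D#–F# = B and F#–A#–C# = F# all belong to that set. B–D–F#–A doesn't fit — on degree 4 F# major would have B (IV). Bm7 is the degree-4 chord of F# minor, so it is the borrowed iv7. D–F#–A–C# doesn't fit — on degree 6 F# major would have D#m (vi). Dmaj7 is the degree-6 chord of F# minor, so it is the borrowed bVImaj7.

iv7, bVImaj7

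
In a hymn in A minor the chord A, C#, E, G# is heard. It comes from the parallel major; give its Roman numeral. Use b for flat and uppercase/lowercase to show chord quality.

A is scale degree 1 in A minor. Diatonically A minor has Am (i) on that degree; A–C#–E–G# is instead the major-seventh chord native to A major, so it takes the label Imaj7.

Imaj7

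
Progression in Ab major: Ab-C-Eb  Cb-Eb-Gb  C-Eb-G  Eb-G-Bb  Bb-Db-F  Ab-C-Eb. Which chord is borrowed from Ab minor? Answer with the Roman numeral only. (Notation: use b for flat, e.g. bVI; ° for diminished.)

bIII

In Ab major the diatonic chords are Ab, Bbm, Cm, Db, Eb, Fm, Gdim. Ab–C–Eb = Ab, C–Eb–G = Cm, Eb–G–Bb = Eb and Bb–Db–F = Bbm all belong to that set. Cb–Eb–Gb doesn't fit — on degree 3 Ab major would have Cm (iii). Cb is the degree-3 chord of Ab minor, so it is the borrowed bIII.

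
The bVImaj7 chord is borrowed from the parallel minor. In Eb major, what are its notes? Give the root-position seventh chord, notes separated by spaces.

Scale degree 6 in Eb major is C. bVImaj7 uses the lowered form, Cb, taken from Eb minor. Building the major-seventh chord from the parallel minor on Cb: Cb–Eb–Gb–Bb.

Cb Eb Gb Bb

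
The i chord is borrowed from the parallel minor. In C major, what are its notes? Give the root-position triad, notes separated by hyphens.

i is built on scale degree 1, which is C in both C major and its parallel. Stacking thirds in C minor on C gives C–Eb–G.

C-Eb-G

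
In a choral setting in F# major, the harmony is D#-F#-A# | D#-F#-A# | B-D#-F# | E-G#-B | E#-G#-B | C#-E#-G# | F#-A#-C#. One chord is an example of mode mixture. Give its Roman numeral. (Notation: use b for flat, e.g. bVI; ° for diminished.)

F# major has the diatonic set F#, G#m, A#m, B, C#, D#m, E#dim. Of the given chords, D#–F#–A# = D#m, B–D#–F# = B, E#–G#–B = E#dim, C#–E#–G# = C# and F#–A#–C# = F# are diatonic. E–G#–B doesn't fit — on degree 7 F# major would have E#dim (vii°). E is the degree-7 chord of F# minor, so it is the borrowed bVII.

bVII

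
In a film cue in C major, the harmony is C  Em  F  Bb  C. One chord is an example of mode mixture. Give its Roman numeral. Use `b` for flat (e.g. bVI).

The diatonic triads in C major are C, Dm, Em, F, G, Am, Bdim. C, Em and F all belong to that set. Bb (Bb–D–F) is not: scale degree 7 in C major carries Bdim (vii°). In C minor the chord on that degree is Bb, so here it functions as bVII, borrowed from the parallel minor.

bVII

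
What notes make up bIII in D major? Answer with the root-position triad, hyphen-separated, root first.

F-A-C

bIII is built on the lowered scale degree 3. In D major degree 3 is F#; lowered it becomes F. Stacking thirds in D minor on F gives F–A–C.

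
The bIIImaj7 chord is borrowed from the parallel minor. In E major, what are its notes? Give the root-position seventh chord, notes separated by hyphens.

G-B-D-F#

Scale degree 3 in E major is G#. bIIImaj7 uses the lowered form, G, taken from E minor. Stacking thirds in E minor on G gives G–B–D–F#.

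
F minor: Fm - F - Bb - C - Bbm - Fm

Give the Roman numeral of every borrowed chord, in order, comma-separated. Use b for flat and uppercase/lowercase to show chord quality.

I, IV

In F minor (with V from harmonic minor) the diatonic chords are Fm, Gdim, Ab, Bbm, C, Db, Eb. Fm, C and Bbm are all diatonic. F (F–A–C) is not: scale degree 1 in F minor carries Fm (i). In F major the chord on that degree is F, so here it functions as I, borrowed from the parallel major. Bb (Bb–D–F) doesn't fit — on degree 4 F minor would have Bbm (iv). Bb is the degree-4 chord of F major, so it is the borrowed IV.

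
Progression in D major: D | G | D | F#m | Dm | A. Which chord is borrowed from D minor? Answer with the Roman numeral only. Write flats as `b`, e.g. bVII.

i

The diatonic triads in D major are D, Em, F#m, G, A, Bm, C#dim. D, G, F#m and A all belong to that set. Dm (D–F–A) doesn't fit — on degree 1 D major would have D (I). Dm is the degree-1 chord of D minor, so it is the borrowed i.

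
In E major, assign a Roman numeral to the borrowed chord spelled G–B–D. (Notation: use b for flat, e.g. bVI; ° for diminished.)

In E major scale degree 3 is G#; G is its lowered form, from E minor. The diatonic chord on degree 3 would be G#m (iii), but G–B–D is the major chord from E minor. As a borrowed chord it is labeled bIII.

bIII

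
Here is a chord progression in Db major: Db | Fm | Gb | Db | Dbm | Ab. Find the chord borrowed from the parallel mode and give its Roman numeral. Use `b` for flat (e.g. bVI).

i

The diatonic triads in Db major are Db, Ebm, Fm, Gb, Ab, Bbm, Cdim. Of the given chords, Db, Fm, Gb and Ab are diatonic. Dbm (Db–Fb–Ab) doesn't fit — on degree 1 Db major would have Db (I). Dbm is the degree-1 chord of Db minor, so it is the borrowed i.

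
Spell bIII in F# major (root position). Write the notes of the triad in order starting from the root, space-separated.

A C# E

Scale degree 3 in F# major is A#. bIII uses the lowered form, A, taken from F# minor. In F# minor the chord on A is A–C#–E.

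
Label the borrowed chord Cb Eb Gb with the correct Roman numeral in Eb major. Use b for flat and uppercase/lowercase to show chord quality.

bVI

In Eb major scale degree 6 is C; Cb is its lowered form, from Eb minor. Diatonically Eb major has Cm (vi) on that degree; Cb–Eb–Gb is instead the major chord native to Eb minor, so it takes the label bVI.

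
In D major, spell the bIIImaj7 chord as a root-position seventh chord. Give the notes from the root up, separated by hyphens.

F-A-C-E

Scale degree 3 in D major is F#. bIIImaj7 uses the lowered form, F, taken from D minor. In D minor the chord on F is F–A–C–E.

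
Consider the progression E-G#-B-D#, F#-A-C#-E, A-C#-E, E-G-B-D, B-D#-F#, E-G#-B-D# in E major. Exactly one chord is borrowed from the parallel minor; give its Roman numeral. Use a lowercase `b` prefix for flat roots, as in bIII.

i7

E major has the diatonic set E, F#m, G#m, A, B, C#m, D#dim. E–G#–B–D# = Emaj7, F#–A–C#–E = F#m7, A–C#–E = A and B–D#–F# = B all belong to that set. E–G–B–D is not: scale degree 1 in E major carries E (I). In E minor the chord on that degree is Em7, so here it functions as i7, borrowed from the parallel minor.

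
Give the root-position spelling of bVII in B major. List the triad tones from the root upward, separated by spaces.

Scale degree 7 in B major is A#. bVII uses the lowered form, A, taken from B minor. Stacking thirds in B minor on A gives A–C#–E.

A C# E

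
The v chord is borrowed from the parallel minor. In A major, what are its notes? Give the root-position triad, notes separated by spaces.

E G B

v is built on scale degree 5, which is E in both A major and its parallel. Building the minor chord from the parallel minor on E: E–G–B.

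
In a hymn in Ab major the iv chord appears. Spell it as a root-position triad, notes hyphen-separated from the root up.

Db-Fb-Ab

iv is built on scale degree 4, which is Db in both Ab major and its parallel. Stacking thirds in Ab minor on Db gives Db–Fb–Ab.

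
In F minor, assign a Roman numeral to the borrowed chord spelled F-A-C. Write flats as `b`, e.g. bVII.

The root F is the diatonic 1st degree of F minor; the borrowing shows in the chord quality. The diatonic chord on degree 1 would be Fm (i), but F–A–C is the major chord from F major. As a borrowed chord it is labeled I.

I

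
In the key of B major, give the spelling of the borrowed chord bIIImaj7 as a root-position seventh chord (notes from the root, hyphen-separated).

D-F#-A-C#

bIIImaj7 is built on the lowered scale degree 3. In B major degree 3 is D#; lowered it becomes D. Building the major-seventh chord from the parallel minor on D: D–F#–A–C#.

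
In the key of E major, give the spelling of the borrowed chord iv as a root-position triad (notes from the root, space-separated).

iv is built on scale degree 4, which is A in both E major and its parallel. Building the minor chord from the parallel minor on A: A–C–E.

A C E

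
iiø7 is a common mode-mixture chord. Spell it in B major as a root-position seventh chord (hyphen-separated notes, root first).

iiø7 is built on scale degree 2, which is C# in both B major and its parallel. Building the half-diminished-seventh chord from the parallel minor on C#: C#–E–G–B.

C#-E-G-B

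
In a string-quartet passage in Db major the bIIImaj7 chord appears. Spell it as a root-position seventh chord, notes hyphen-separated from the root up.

Fb-Ab-Cb-Eb

Scale degree 3 in Db major is F. bIIImaj7 uses the lowered form, Fb, taken from Db minor. Stacking thirds in Db minor on Fb gives Fb–Ab–Cb–Eb.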